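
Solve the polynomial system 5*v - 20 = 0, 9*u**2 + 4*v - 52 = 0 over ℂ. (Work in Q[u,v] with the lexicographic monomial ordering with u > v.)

{(-2, 4), (2, 4)}

Compute a lex Gröbner basis by Buchberger's algorithm.
f_1 = 5*v - 20, LT = v.
f_2 = 9*u**2 + 4*v - 52, LT = u**2.

The S-polynomials (S(f_1,f_2)) all reduce to 0 modulo the current basis, so we have a Gröbner basis.
Inter-reduce: drop elements whose leading term is divisible by another's, tail-reduce, and make monic.
Reduced Gröbner basis: {u**2 - 4, v - 4}.

The lex basis is triangular: the last element involves only v. Solving v - 4 = 0 gives v ∈ {4}; substituting each value into the earlier elements determines the remaining variables.
  v = 4: the earlier basis element becomes u**2 - 4 = 0, giving u = -2, 2 — points (-2, 4), (2, 4).
Each listed point satisfies every original equation (direct substitution).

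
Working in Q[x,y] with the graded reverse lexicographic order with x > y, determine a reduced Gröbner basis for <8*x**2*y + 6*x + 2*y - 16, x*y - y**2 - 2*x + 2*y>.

G = {x**3 + 3/8*x**2 - 3/8*y**2 - 3/4*x + 7/4*y - 2, y**3 + 2*x**2 - 2*y**2 + 3/4*x + 1/4*y - 2, x*y - y**2 - 2*x + 2*y}

f_1 = 8*x**2*y + 6*x + 2*y - 16, LT = x**2*y.
f_2 = x*y - y**2 - 2*x + 2*y, LT = x*y.

S(f_1,f_2): lcm = x**2*y. S = x*y**2 + 2*x**2 - 2*x*y + 3/4*x + 1/4*y - 2.
  leading term x*y**2: subtract (y)·f_2 from x*y**2 + 2*x**2 - 2*x*y + 3/4*x + 1/4*y - 2 → y**3 + 2*x**2 - 2*y**2 + 3/4*x + 1/4*y - 2
  leading term y**3: no divisor's leading term divides it; move y**3 to the remainder.
  leading term x**2: no divisor's leading term divides it; move 2*x**2 to the remainder.
  leading term y**2: no divisor's leading term divides it; move -2*y**2 to the remainder.
  leading term x: no divisor's leading term divides it; move 3/4*x to the remainder.
  leading term y: no divisor's leading term divides it; move 1/4*y to the remainder.
  leading term 1: no divisor's leading term divides it; move -2 to the remainder.
  remainder y**3 + 2*x**2 - 2*y**2 + 3/4*x + 1/4*y - 2 ≠ 0; add g_3 = y**3 + 2*x**2 - 2*y**2 + 3/4*x + 1/4*y - 2 to the basis.

S(f_1,g_3): lcm = x**2*y**3. S = -2*x**4 + 2*x**2*y**2 - 3/4*x**3 - 1/4*x**2*y + 3/4*x*y**2 + 1/4*y**3 + 2*x**2 - 2*y**2.
  leading term x**4: no divisor's leading term divides it; move -2*x**4 to the remainder.
  leading term x**2*y**2: subtract (1/4*y)·f_1 from 2*x**2*y**2 - 3/4*x**3 - 1/4*x**2*y + 3/4*x*y**2 + 1/4*y**3 + 2*x**2 - 2*y**2 → -3/4*x**3 - 1/4*x**2*y + 3/4*x*y**2 + 1/4*y**3 + 2*x**2 - 3/2*x*y - 5/2*y**2 + 4*y
  leading term x**3: no divisor's leading term divides it; move -3/4*x**3 to the remainder.
  leading term x**2*y: subtract (-1/32)·f_1 from -1/4*x**2*y + 3/4*x*y**2 + 1/4*y**3 + 2*x**2 - 3/2*x*y - 5/2*y**2 + 4*y → 3/4*x*y**2 + 1/4*y**3 + 2*x**2 - 3/2*x*y - 5/2*y**2 + 3/16*x + 65/16*y - 1/2
  leading term x*y**2: subtract (3/4*y)·f_2 from 3/4*x*y**2 + 1/4*y**3 + 2*x**2 - 3/2*x*y - 5/2*y**2 + 3/16*x + 65/16*y - 1/2 → y**3 + 2*x**2 - 4*y**2 + 3/16*x + 65/16*y - 1/2
  leading term y**3: subtract (1)·g_3 from y**3 + 2*x**2 - 4*y**2 + 3/16*x + 65/16*y - 1/2 → -2*y**2 - 9/16*x + 61/16*y + 3/2
  leading term y**2: no divisor's leading term divides it; move -2*y**2 to the remainder.
  leading term x: no divisor's leading term divides it; move -9/16*x to the remainder.
  leading term y: no divisor's leading term divides it; move 61/16*y to the remainder.
  leading term 1: no divisor's leading term divides it; move 3/2 to the remainder.
  remainder -2*x**4 - 3/4*x**3 - 2*y**2 - 9/16*x + 61/16*y + 3/2 ≠ 0; add g_4 = -2*x**4 - 3/4*x**3 - 2*y**2 - 9/16*x + 61/16*y + 3/2 to the basis.

S(f_2,g_3): lcm = x*y**3. S = -y**4 - 2*x**3 + 2*y**3 - 3/4*x**2 - 1/4*x*y + 2*x.
  leading term y**4: subtract (-y)·g_3 from -y**4 - 2*x**3 + 2*y**3 - 3/4*x**2 - 1/4*x*y + 2*x → -2*x**3 + 2*x**2*y - 3/4*x**2 + 1/2*x*y + 1/4*y**2 + 2*x - 2*y
  leading term x**3: no divisor's leading term divides it; move -2*x**3 to the remainder.
  leading term x**2*y: subtract (1/4)·f_1 from 2*x**2*y - 3/4*x**2 + 1/2*x*y + 1/4*y**2 + 2*x - 2*y → -3/4*x**2 + 1/2*x*y + 1/4*y**2 + 1/2*x - 5/2*y + 4
  leading term x**2: no divisor's leading term divides it; move -3/4*x**2 to the remainder.
  leading term x*y: subtract (1/2)·f_2 from 1/2*x*y + 1/4*y**2 + 1/2*x - 5/2*y + 4 → 3/4*y**2 + 3/2*x - 7/2*y + 4
  leading term y**2: no divisor's leading term divides it; move 3/4*y**2 to the remainder.
  leading term x: no divisor's leading term divides it; move 3/2*x to the remainder.
  leading term y: no divisor's leading term divides it; move -7/2*y to the remainder.
  leading term 1: no divisor's leading term divides it; move 4 to the remainder.
  remainder -2*x**3 - 3/4*x**2 + 3/4*y**2 + 3/2*x - 7/2*y + 4 ≠ 0; add g_5 = -2*x**3 - 3/4*x**2 + 3/4*y**2 + 3/2*x - 7/2*y + 4 to the basis.

The other S-polynomials (S(f_1,g_4), S(f_2,g_4), S(g_3,g_4), S(f_1,g_5), S(f_2,g_5), S(g_3,g_5), S(g_4,g_5)) all reduce to 0 modulo the current basis, so we have a Gröbner basis.
Inter-reduce: drop elements whose leading term is divisible by another's, tail-reduce, and make monic.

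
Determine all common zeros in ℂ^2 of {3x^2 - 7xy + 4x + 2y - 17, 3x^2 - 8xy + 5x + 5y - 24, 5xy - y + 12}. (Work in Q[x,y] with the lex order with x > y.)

Compute a lex Gröbner basis by Buchberger's algorithm.
f_1 = 3x^2 - 7xy + 4x + 2y - 17, LT = x^2.
f_2 = 3x^2 - 8xy + 5x + 5y - 24, LT = x^2.
f_3 = 5xy - y + 12, LT = xy.

S(f_1,f_2): lcm = x^2. S = 1/3xy - 1/3x - y + 7/3.
  leading term xy: subtract (1/15)·f_3 from 1/3xy - 1/3x - y + 7/3 → -1/3x - 14/15y + 23/15
  leading term x: no divisor's leading term divides it; move -1/3x to the remainder.
  leading term y: no divisor's leading term divides it; move -14/15y to the remainder.
  leading term 1: no divisor's leading term divides it; move 23/15 to the remainder.
  remainder -1/3x - 14/15y + 23/15 ≠ 0; add h_4 = -1/3x - 14/15y + 23/15 to the basis.

S(f_1,f_3): lcm = x^2y. S = -7/3xy^2 + 23/15xy - 12/5x + 2/3y^2 - 17/3y.
  leading term xy^2: subtract (-7/15y)·f_3 from -7/3xy^2 + 23/15xy - 12/5x + 2/3y^2 - 17/3y → 23/15xy - 12/5x + 1/5y^2 - 1/15y
  leading term xy: subtract (23/75)·f_3 from 23/15xy - 12/5x + 1/5y^2 - 1/15y → -12/5x + 1/5y^2 + 6/25y - 92/25
  leading term x: subtract (36/5)·h_4 from -12/5x + 1/5y^2 + 6/25y - 92/25 → 1/5y^2 + 174/25y - 368/25
  leading term y^2: no divisor's leading term divides it; move 1/5y^2 to the remainder.
  leading term y: no divisor's leading term divides it; move 174/25y to the remainder.
  leading term 1: no divisor's leading term divides it; move -368/25 to the remainder.
  remainder 1/5y^2 + 174/25y - 368/25 ≠ 0; add h_5 = 1/5y^2 + 174/25y - 368/25 to the basis.

S(f_2,f_3): lcm = x^2y. S = -8/3xy^2 + 28/15xy - 12/5x + 5/3y^2 - 8y.
  leading term xy^2: subtract (-8/15y)·f_3 from -8/3xy^2 + 28/15xy - 12/5x + 5/3y^2 - 8y → 28/15xy - 12/5x + 17/15y^2 - 8/5y
  leading term xy: subtract (28/75)·f_3 from 28/15xy - 12/5x + 17/15y^2 - 8/5y → -12/5x + 17/15y^2 - 92/75y - 112/25
  leading term x: subtract (36/5)·h_4 from -12/5x + 17/15y^2 - 92/75y - 112/25 → 17/15y^2 + 412/75y - 388/25
  leading term y^2: subtract (17/3)·h_5 from 17/15y^2 + 412/75y - 388/25 → -2546/75y + 5092/75
  leading term y: no divisor's leading term divides it; move -2546/75y to the remainder.
  leading term 1: no divisor's leading term divides it; move 5092/75 to the remainder.
  remainder -2546/75y + 5092/75 ≠ 0; add h_6 = -2546/75y + 5092/75 to the basis.

The other S-polynomials (S(f_1,h_4), S(f_2,h_4), S(f_3,h_4), S(f_1,h_5), S(f_2,h_5), S(f_3,h_5), S(h_4,h_5), S(f_1,h_6), S(f_2,h_6), S(f_3,h_6), S(h_4,h_6), S(h_5,h_6)) all reduce to 0 modulo the current basis, so we have a Gröbner basis.
Inter-reduce: drop elements whose leading term is divisible by another's, tail-reduce, and make monic.
Reduced Gröbner basis: {x + 1, y - 2}.

The lex basis is triangular: the last element involves only y. Solving y - 2 = 0 gives y ∈ {2}; substituting each value into the earlier elements determines the remaining variables.
  y = 2: the earlier basis element becomes x + 1 = 0, giving x = -1 — point (-1, 2).

{(-1, 2)}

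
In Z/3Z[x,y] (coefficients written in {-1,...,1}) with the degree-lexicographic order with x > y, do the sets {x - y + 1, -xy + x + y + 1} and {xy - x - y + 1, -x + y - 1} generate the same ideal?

Equality of ideals is decidable: compute both reduced Gröbner bases (unique for the ordering) and check whether they agree.
Buchberger on the first generating set:
f_1 = x - y + 1, LT = x.
f_2 = -xy + x + y + 1, LT = xy.

S(f_1,f_2): lcm = xy. S = -y^2 + x - y + 1.
  leading term y^2: no divisor's leading term divides it; move -y^2 to the remainder.
  leading term x: subtract (1)·f_1 from x - y + 1 → 0
  remainder -y^2 ≠ 0; add g_3 = -y^2 to the basis.

The other S-polynomials (S(f_1,g_3), S(f_2,g_3)) all reduce to 0 modulo the current basis, so we have a Gröbner basis.
Inter-reduce: drop elements whose leading term is divisible by another's, tail-reduce, and make monic.
Reduced Gröbner basis: {y^2, x - y + 1}.

Buchberger on the second generating set:
h_1 = xy - x - y + 1, LT = xy.
h_2 = -x + y - 1, LT = x.

S(h_1,h_2): lcm = xy. S = y^2 - x + y + 1.
  leading term y^2: no divisor's leading term divides it; move y^2 to the remainder.
  leading term x: subtract (1)·h_2 from -x + y + 1 → -1
  leading term 1: no divisor's leading term divides it; move -1 to the remainder.
  remainder y^2 - 1 ≠ 0; add k_3 = y^2 - 1 to the basis.

The other S-polynomials (S(h_1,k_3), S(h_2,k_3)) all reduce to 0 modulo the current basis, so we have a Gröbner basis.
Inter-reduce: drop elements whose leading term is divisible by another's, tail-reduce, and make monic.
Reduced Gröbner basis: {y^2 - 1, x - y + 1}.

These differ, so the ideals are not equal.

No, the ideals differ.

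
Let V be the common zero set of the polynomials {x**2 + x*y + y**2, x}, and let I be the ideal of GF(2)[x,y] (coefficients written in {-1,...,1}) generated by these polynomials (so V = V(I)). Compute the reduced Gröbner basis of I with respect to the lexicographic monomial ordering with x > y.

f_1 = x**2 + x*y + y**2, LT = x**2.
f_2 = x, LT = x.

S(f_1,f_2): lcm = x**2. S = x*y + y**2.
  leading term x*y: subtract (y)·f_2 from x*y + y**2 → y**2
  leading term y**2: no divisor's leading term divides it; move y**2 to the remainder.
  remainder y**2 ≠ 0; add g_3 = y**2 to the basis.

The other S-polynomials (S(f_1,g_3), S(f_2,g_3)) all reduce to 0 modulo the current basis, so we have a Gröbner basis.
Inter-reduce: drop elements whose leading term is divisible by another's, tail-reduce, and make monic.

G = {x, y**2}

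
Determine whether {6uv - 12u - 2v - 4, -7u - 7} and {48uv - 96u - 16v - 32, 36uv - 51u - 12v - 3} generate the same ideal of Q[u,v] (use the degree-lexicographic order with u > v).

Yes, the ideals are equal.

Since reduced Gröbner bases are canonical representatives of ideals under a given ordering, it suffices to compute and compare them.
Buchberger on the first generating set:
f_1 = 6uv - 12u - 2v - 4, LT = uv.
f_2 = -7u - 7, LT = u.

S(f_1,f_2): lcm = uv. S = -2u - 4/3v - 2/3.
  reduce S modulo (f_1, f_2):
  remainder -4/3v + 4/3 ≠ 0; add g_3 = -4/3v + 4/3 to the basis.

The other S-polynomials (S(f_1,g_3), S(f_2,g_3)) all reduce to 0 modulo the current basis, so we have a Gröbner basis.
Inter-reduce: drop elements whose leading term is divisible by another's, tail-reduce, and make monic.
Reduced Gröbner basis: {u + 1, v - 1}.

Buchberger on the second generating set:
h_1 = 48uv - 96u - 16v - 32, LT = uv.
h_2 = 36uv - 51u - 12v - 3, LT = uv.

S(h_1,h_2): lcm = uv. S = -7/12u - 7/12.
  reduce S modulo (h_1, h_2):
  remainder -7/12u - 7/12 ≠ 0; add k_3 = -7/12u - 7/12 to the basis.

S(h_1,k_3): lcm = uv. S = -2u - 4/3v - 2/3.
  reduce S modulo (h_1, h_2, k_3):
  remainder -4/3v + 4/3 ≠ 0; add k_4 = -4/3v + 4/3 to the basis.

The other S-polynomials (S(h_2,k_3), S(h_1,k_4), S(h_2,k_4), S(k_3,k_4)) all reduce to 0 modulo the current basis, so we have a Gröbner basis.
Inter-reduce: drop elements whose leading term is divisible by another's, tail-reduce, and make monic.
Reduced Gröbner basis: {u + 1, v - 1}.

These coincide, so the ideals are equal.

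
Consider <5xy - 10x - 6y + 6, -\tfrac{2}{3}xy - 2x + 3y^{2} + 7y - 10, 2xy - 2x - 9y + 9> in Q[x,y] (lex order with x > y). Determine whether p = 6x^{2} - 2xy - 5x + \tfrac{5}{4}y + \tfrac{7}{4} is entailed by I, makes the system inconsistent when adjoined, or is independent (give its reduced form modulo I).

Adjoining 6x^{2} - 2xy - 5x + \tfrac{5}{4}y + \tfrac{7}{4} makes the ideal the whole ring: the system is inconsistent.

First compute the reduced Gröbner basis of I by Buchberger's algorithm.
f_1 = 5xy - 10x - 6y + 6, LT = xy.
f_2 = -\tfrac{2}{3}xy - 2x + 3y^{2} + 7y - 10, LT = xy.
f_3 = 2xy - 2x - 9y + 9, LT = xy.

S(f_1,f_2): lcm = xy. S = -5x + \tfrac{9}{2}y^{2} + \tfrac{93}{10}y - \tfrac{69}{5}.
  leading term x: no divisor's leading term divides it; move -5x to the remainder.
  leading term y^{2}: no divisor's leading term divides it; move \tfrac{9}{2}y^{2} to the remainder.
  leading term y: no divisor's leading term divides it; move \tfrac{93}{10}y to the remainder.
  leading term 1: no divisor's leading term divides it; move -\tfrac{69}{5} to the remainder.
  remainder -5x + \tfrac{9}{2}y^{2} + \tfrac{93}{10}y - \tfrac{69}{5} ≠ 0; add h_4 = -5x + \tfrac{9}{2}y^{2} + \tfrac{93}{10}y - \tfrac{69}{5} to the basis.

S(f_1,f_3): lcm = xy. S = -x + \tfrac{33}{10}y - \tfrac{33}{10}.
  leading term x: subtract (\tfrac{1}{5})·h_4 from -x + \tfrac{33}{10}y - \tfrac{33}{10} → -\tfrac{9}{10}y^{2} + \tfrac{36}{25}y - \tfrac{27}{50}
  leading term y^{2}: no divisor's leading term divides it; move -\tfrac{9}{10}y^{2} to the remainder.
  leading term y: no divisor's leading term divides it; move \tfrac{36}{25}y to the remainder.
  leading term 1: no divisor's leading term divides it; move -\tfrac{27}{50} to the remainder.
  remainder -\tfrac{9}{10}y^{2} + \tfrac{36}{25}y - \tfrac{27}{50} ≠ 0; add h_5 = -\tfrac{9}{10}y^{2} + \tfrac{36}{25}y - \tfrac{27}{50} to the basis.

S(f_1,h_4): lcm = xy. S = -2x + \tfrac{9}{10}y^{3} + \tfrac{93}{50}y^{2} - \tfrac{99}{25}y + \tfrac{6}{5}.
  leading term x: subtract (\tfrac{2}{5})·h_4 from -2x + \tfrac{9}{10}y^{3} + \tfrac{93}{50}y^{2} - \tfrac{99}{25}y + \tfrac{6}{5} → \tfrac{9}{10}y^{3} + \tfrac{3}{50}y^{2} - \tfrac{192}{25}y + \tfrac{168}{25}
  leading term y^{3}: subtract (-y)·h_5 from \tfrac{9}{10}y^{3} + \tfrac{3}{50}y^{2} - \tfrac{192}{25}y + \tfrac{168}{25} → \tfrac{3}{2}y^{2} - \tfrac{411}{50}y + \tfrac{168}{25}
  leading term y^{2}: subtract (-\tfrac{5}{3})·h_5 from \tfrac{3}{2}y^{2} - \tfrac{411}{50}y + \tfrac{168}{25} → -\tfrac{291}{50}y + \tfrac{291}{50}
  leading term y: no divisor's leading term divides it; move -\tfrac{291}{50}y to the remainder.
  leading term 1: no divisor's leading term divides it; move \tfrac{291}{50} to the remainder.
  remainder -\tfrac{291}{50}y + \tfrac{291}{50} ≠ 0; add h_6 = -\tfrac{291}{50}y + \tfrac{291}{50} to the basis.

The other S-polynomials (S(f_2,f_3), S(f_2,h_4), S(f_3,h_4), S(f_1,h_5), S(f_2,h_5), S(f_3,h_5), S(h_4,h_5), S(f_1,h_6), S(f_2,h_6), S(f_3,h_6), S(h_4,h_6), S(h_5,h_6)) all reduce to 0 modulo the current basis, so we have a Gröbner basis.
Inter-reduce: drop elements whose leading term is divisible by another's, tail-reduce, and make monic.
Reduced Gröbner basis: {x, y - 1}.
Label its elements g_1 = x, g_2 = y - 1.

Reduce p = 6x^{2} - 2xy - 5x + \tfrac{5}{4}y + \tfrac{7}{4} modulo G:
  leading term x^{2}: subtract (6x)·g_1 from 6x^{2} - 2xy - 5x + \tfrac{5}{4}y + \tfrac{7}{4} → -2xy - 5x + \tfrac{5}{4}y + \tfrac{7}{4}
  leading term xy: subtract (-2y)·g_1 from -2xy - 5x + \tfrac{5}{4}y + \tfrac{7}{4} → -5x + \tfrac{5}{4}y + \tfrac{7}{4}
  leading term x: subtract (-5)·g_1 from -5x + \tfrac{5}{4}y + \tfrac{7}{4} → \tfrac{5}{4}y + \tfrac{7}{4}
  leading term y: subtract (\tfrac{5}{4})·g_2 from \tfrac{5}{4}y + \tfrac{7}{4} → 3
  leading term 1: no divisor's leading term divides it; move 3 to the remainder.
  normal form = 3.
The normal form is nonzero, so p ∉ I. Since p minus its normal form lies in I, I + (p) = I + (r) where r = 3; decide whether this ideal is the whole ring.
Here r = 3 is a nonzero constant, hence a unit: 1 ∈ I + (p), the Gröbner basis of I + (p) is {1}, and the enlarged system has no common solution — adjoining p is inconsistent.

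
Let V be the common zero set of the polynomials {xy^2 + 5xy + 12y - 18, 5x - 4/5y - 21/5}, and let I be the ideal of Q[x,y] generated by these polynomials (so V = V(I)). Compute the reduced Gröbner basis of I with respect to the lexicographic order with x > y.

The reduced Gröbner basis is the canonical form of the ideal for this ordering.

f_1 = xy^2 + 5xy + 12y - 18, LT = xy^2.
f_2 = 5x - 4/5y - 21/5, LT = x.

S(f_1,f_2): lcm = xy^2. S = 5xy + 4/25y^3 + 21/25y^2 + 12y - 18.
  leading term xy: subtract (y)·f_2 from 5xy + 4/25y^3 + 21/25y^2 + 12y - 18 → 4/25y^3 + 41/25y^2 + 81/5y - 18
  leading term y^3: no divisor's leading term divides it; move 4/25y^3 to the remainder.
  leading term y^2: no divisor's leading term divides it; move 41/25y^2 to the remainder.
  leading term y: no divisor's leading term divides it; move 81/5y to the remainder.
  leading term 1: no divisor's leading term divides it; move -18 to the remainder.
  remainder 4/25y^3 + 41/25y^2 + 81/5y - 18 ≠ 0; add g_3 = 4/25y^3 + 41/25y^2 + 81/5y - 18 to the basis.

The other S-polynomials (S(f_1,g_3), S(f_2,g_3)) all reduce to 0 modulo the current basis, so we have a Gröbner basis.
Inter-reduce: drop elements whose leading term is divisible by another's, tail-reduce, and make monic.

G = {x - 4/25y - 21/25, y^3 + 41/4y^2 + 405/4y - 225/2}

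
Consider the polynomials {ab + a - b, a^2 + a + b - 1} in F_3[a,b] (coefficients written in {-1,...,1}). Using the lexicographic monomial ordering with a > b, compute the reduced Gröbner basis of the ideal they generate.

G = {a - b^2 + b + 1, b^3 - 1}

The reduced Gröbner basis is the canonical form of the ideal for this ordering.

f_1 = ab + a - b, LT = ab.
f_2 = a^2 + a + b - 1, LT = a^2.

S(f_1,f_2): lcm = a^2b. S = a^2 + ab - b^2 + b.
  leading term a^2: subtract (1)·f_2 from a^2 + ab - b^2 + b → ab - a - b^2 + 1
  leading term ab: subtract (1)·f_1 from ab - a - b^2 + 1 → a - b^2 + b + 1
  leading term a: no divisor's leading term divides it; move a to the remainder.
  leading term b^2: no divisor's leading term divides it; move -b^2 to the remainder.
  leading term b: no divisor's leading term divides it; move b to the remainder.
  leading term 1: no divisor's leading term divides it; move 1 to the remainder.
  remainder a - b^2 + b + 1 ≠ 0; add g_3 = a - b^2 + b + 1 to the basis.

S(f_1,g_3): lcm = ab. S = a + b^3 - b^2 + b.
  leading term a: subtract (1)·g_3 from a + b^3 - b^2 + b → b^3 - 1
  leading term b^3: no divisor's leading term divides it; move b^3 to the remainder.
  leading term 1: no divisor's leading term divides it; move -1 to the remainder.
  remainder b^3 - 1 ≠ 0; add g_4 = b^3 - 1 to the basis.

The other S-polynomials (S(f_2,g_3), S(f_1,g_4), S(f_2,g_4), S(g_3,g_4)) all reduce to 0 modulo the current basis, so we have a Gröbner basis.
Inter-reduce: drop elements whose leading term is divisible by another's, tail-reduce, and make monic.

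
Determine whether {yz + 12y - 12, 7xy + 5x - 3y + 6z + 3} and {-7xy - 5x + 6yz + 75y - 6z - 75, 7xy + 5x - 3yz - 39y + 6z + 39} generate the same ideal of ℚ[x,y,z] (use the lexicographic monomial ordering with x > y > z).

Yes, the ideals are equal.

For a fixed monomial order, each ideal has a unique reduced Gröbner basis; comparing bases decides equality.
Buchberger on the first generating set:
f_1 = yz + 12y - 12, LT = yz.
f_2 = 7xy + 5x - 3y + 6z + 3, LT = xy.

S(f_1,f_2): lcm = xyz. S = 12xy - 5/7xz - 12x + 3/7yz - 6/7z² - 3/7z.
  leading term xy: subtract (12/7)·f_2 from 12xy - 5/7xz - 12x + 3/7yz - 6/7z² - 3/7z → -5/7xz - 144/7x + 3/7yz + 36/7y - 6/7z² - 75/7z - 36/7
  leading term xz: no divisor's leading term divides it; move -5/7xz to the remainder.
  leading term x: no divisor's leading term divides it; move -144/7x to the remainder.
  leading term yz: subtract (3/7)·f_1 from 3/7yz + 36/7y - 6/7z² - 75/7z - 36/7 → -6/7z² - 75/7z
  leading term z²: no divisor's leading term divides it; move -6/7z² to the remainder.
  leading term z: no divisor's leading term divides it; move -75/7z to the remainder.
  remainder -5/7xz - 144/7x - 6/7z² - 75/7z ≠ 0; add g_3 = -5/7xz - 144/7x - 6/7z² - 75/7z to the basis.

The other S-polynomials (S(f_1,g_3), S(f_2,g_3)) all reduce to 0 modulo the current basis, so we have a Gröbner basis.
Inter-reduce: drop elements whose leading term is divisible by another's, tail-reduce, and make monic.
Reduced Gröbner basis: {xy + 5/7x - 3/7y + 6/7z + 3/7, xz + 144/5x + 6/5z² + 15z, yz + 12y - 12}.

Buchberger on the second generating set:
h_1 = -7xy - 5x + 6yz + 75y - 6z - 75, LT = xy.
h_2 = 7xy + 5x - 3yz - 39y + 6z + 39, LT = xy.

S(h_1,h_2): lcm = xy. S = -3/7yz - 36/7y + 36/7.
  leading term yz: no divisor's leading term divides it; move -3/7yz to the remainder.
  leading term y: no divisor's leading term divides it; move -36/7y to the remainder.
  leading term 1: no divisor's leading term divides it; move 36/7 to the remainder.
  remainder -3/7yz - 36/7y + 36/7 ≠ 0; add k_3 = -3/7yz - 36/7y + 36/7 to the basis.

S(h_1,k_3): lcm = xyz. S = -12xy + 5/7xz + 12x - 6/7yz² - 75/7yz + 6/7z² + 75/7z.
  leading term xy: subtract (12/7)·h_1 from -12xy + 5/7xz + 12x - 6/7yz² - 75/7yz + 6/7z² + 75/7z → 5/7xz + 144/7x - 6/7yz² - 21yz - 900/7y + 6/7z² + 21z + 900/7
  leading term xz: no divisor's leading term divides it; move 5/7xz to the remainder.
  leading term x: no divisor's leading term divides it; move 144/7x to the remainder.
  leading term yz²: subtract (2z)·k_3 from -6/7yz² - 21yz - 900/7y + 6/7z² + 21z + 900/7 → -75/7yz - 900/7y + 6/7z² + 75/7z + 900/7
  leading term yz: subtract (25)·k_3 from -75/7yz - 900/7y + 6/7z² + 75/7z + 900/7 → 6/7z² + 75/7z
  leading term z²: no divisor's leading term divides it; move 6/7z² to the remainder.
  leading term z: no divisor's leading term divides it; move 75/7z to the remainder.
  remainder 5/7xz + 144/7x + 6/7z² + 75/7z ≠ 0; add k_4 = 5/7xz + 144/7x + 6/7z² + 75/7z to the basis.

The other S-polynomials (S(h_2,k_3), S(h_1,k_4), S(h_2,k_4), S(k_3,k_4)) all reduce to 0 modulo the current basis, so we have a Gröbner basis.
Inter-reduce: drop elements whose leading term is divisible by another's, tail-reduce, and make monic.
Reduced Gröbner basis: {xy + 5/7x - 3/7y + 6/7z + 3/7, xz + 144/5x + 6/5z² + 15z, yz + 12y - 12}.

Same reduced basis, so the two generating sets span the same ideal.
The choice of monomial ordering does not affect the verdict — as long as both bases are computed under the same ordering, their equality decides ideal equality.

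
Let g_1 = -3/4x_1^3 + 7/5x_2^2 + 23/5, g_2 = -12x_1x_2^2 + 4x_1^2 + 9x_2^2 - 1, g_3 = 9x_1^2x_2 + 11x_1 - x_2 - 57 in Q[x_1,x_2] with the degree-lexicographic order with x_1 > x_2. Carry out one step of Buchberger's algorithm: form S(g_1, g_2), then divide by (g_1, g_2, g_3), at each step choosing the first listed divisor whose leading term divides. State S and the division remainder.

S(g_1, g_2) = 1/3x_1^4 + 3/4x_1^2x_2^2 - 28/15x_2^4 - 1/12x_1^2 - 92/15x_2^2; remainder on division = -28/15x_2^4 + 673/2160x_1^2 - 1529/320x_2^2 + 1427/720x_1 + 2479/1728.

lcm(LM(g_1), LM(g_2)) = x_1^3x_2^2.
S = (lcm/LT(g_1))·g_1 − (lcm/LT(g_2))·g_2 = 1/3x_1^4 + 3/4x_1^2x_2^2 - 28/15x_2^4 - 1/12x_1^2 - 92/15x_2^2.
Reduce S modulo (g_1, g_2, g_3) in that order:
  leading term x_1^4: subtract (-4/9x_1)·g_1 from 1/3x_1^4 + 3/4x_1^2x_2^2 - 28/15x_2^4 - 1/12x_1^2 - 92/15x_2^2 → 3/4x_1^2x_2^2 - 28/15x_2^4 + 28/45x_1x_2^2 - 1/12x_1^2 - 92/15x_2^2 + 92/45x_1
  leading term x_1^2x_2^2: subtract (-1/16x_1)·g_2 from 3/4x_1^2x_2^2 - 28/15x_2^4 + 28/45x_1x_2^2 - 1/12x_1^2 - 92/15x_2^2 + 92/45x_1 → -28/15x_2^4 + 1/4x_1^3 + 853/720x_1x_2^2 - 1/12x_1^2 - 92/15x_2^2 + 1427/720x_1
  leading term x_2^4: no divisor's leading term divides it; move -28/15x_2^4 to the remainder.
  leading term x_1^3: subtract (-1/3)·g_1 from 1/4x_1^3 + 853/720x_1x_2^2 - 1/12x_1^2 - 92/15x_2^2 + 1427/720x_1 → 853/720x_1x_2^2 - 1/12x_1^2 - 17/3x_2^2 + 1427/720x_1 + 23/15
  leading term x_1x_2^2: subtract (-853/8640)·g_2 from 853/720x_1x_2^2 - 1/12x_1^2 - 17/3x_2^2 + 1427/720x_1 + 23/15 → 673/2160x_1^2 - 1529/320x_2^2 + 1427/720x_1 + 2479/1728
  leading term x_1^2: no divisor's leading term divides it; move 673/2160x_1^2 to the remainder.
  leading term x_2^2: no divisor's leading term divides it; move -1529/320x_2^2 to the remainder.
  leading term x_1: no divisor's leading term divides it; move 1427/720x_1 to the remainder.
  leading term 1: no divisor's leading term divides it; move 2479/1728 to the remainder.
The remainder -28/15x_2^4 + 673/2160x_1^2 - 1529/320x_2^2 + 1427/720x_1 + 2479/1728 is nonzero, so it would be added as the next basis element.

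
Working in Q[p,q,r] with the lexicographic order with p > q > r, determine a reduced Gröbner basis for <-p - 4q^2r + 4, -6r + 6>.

G = {p + 4q^2 - 4, r - 1}

f_1 = -p - 4q^2r + 4, LT = p.
f_2 = -6r + 6, LT = r.

The S-polynomials (S(f_1,f_2)) all reduce to 0 modulo the current basis, so we have a Gröbner basis.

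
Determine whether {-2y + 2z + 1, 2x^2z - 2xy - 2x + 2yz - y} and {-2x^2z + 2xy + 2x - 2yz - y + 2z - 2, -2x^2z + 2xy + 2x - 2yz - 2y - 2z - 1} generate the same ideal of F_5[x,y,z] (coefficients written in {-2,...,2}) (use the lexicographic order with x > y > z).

No, the ideals differ.

For a fixed monomial order, each ideal has a unique reduced Gröbner basis; comparing bases decides equality.
Buchberger on the first generating set:
f_1 = -2y + 2z + 1, LT = y.
f_2 = 2x^2z - 2xy - 2x + 2yz - y, LT = x^2z.

The S-polynomials (S(f_1,f_2)) all reduce to 0 modulo the current basis, so we have a Gröbner basis.
Inter-reduce: drop elements whose leading term is divisible by another's, tail-reduce, and make monic.
Reduced Gröbner basis: {x^2z - xz + x + z^2 + 1, y - z + 2}.

Buchberger on the second generating set:
h_1 = -2x^2z + 2xy + 2x - 2yz - y + 2z - 2, LT = x^2z.
h_2 = -2x^2z + 2xy + 2x - 2yz - 2y - 2z - 1, LT = x^2z.

S(h_1,h_2): lcm = x^2z. S = 2y - 2z - 2.
  reduce S modulo (h_1, h_2):
  remainder 2y - 2z - 2 ≠ 0; add k_3 = 2y - 2z - 2 to the basis.

The other S-polynomials (S(h_1,k_3), S(h_2,k_3)) all reduce to 0 modulo the current basis, so we have a Gröbner basis.
Inter-reduce: drop elements whose leading term is divisible by another's, tail-reduce, and make monic.
Reduced Gröbner basis: {x^2z - xz - 2x + z^2 - 2z - 1, y - z - 1}.

These differ, so the ideals are not equal.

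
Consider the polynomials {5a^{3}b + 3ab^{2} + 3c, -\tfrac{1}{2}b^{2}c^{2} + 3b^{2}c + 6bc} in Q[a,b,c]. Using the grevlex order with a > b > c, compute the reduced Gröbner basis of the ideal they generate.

f_1 = 5a^{3}b + 3ab^{2} + 3c, LT = a^{3}b.
f_2 = -\tfrac{1}{2}b^{2}c^{2} + 3b^{2}c + 6bc, LT = b^{2}c^{2}.

S(f_1,f_2): lcm = a^{3}b^{2}c^{2}. S = 6a^{3}b^{2}c + \tfrac{3}{5}ab^{3}c^{2} + 12a^{3}bc + \tfrac{3}{5}bc^{3}.
  leading term a^{3}b^{2}c: subtract (\tfrac{6}{5}bc)·f_1 from 6a^{3}b^{2}c + \tfrac{3}{5}ab^{3}c^{2} + 12a^{3}bc + \tfrac{3}{5}bc^{3} → \tfrac{3}{5}ab^{3}c^{2} + 12a^{3}bc - \tfrac{18}{5}ab^{3}c + \tfrac{3}{5}bc^{3} - \tfrac{18}{5}bc^{2}
  leading term ab^{3}c^{2}: subtract (-\tfrac{6}{5}ab)·f_2 from \tfrac{3}{5}ab^{3}c^{2} + 12a^{3}bc - \tfrac{18}{5}ab^{3}c + \tfrac{3}{5}bc^{3} - \tfrac{18}{5}bc^{2} → 12a^{3}bc + \tfrac{36}{5}ab^{2}c + \tfrac{3}{5}bc^{3} - \tfrac{18}{5}bc^{2}
  leading term a^{3}bc: subtract (\tfrac{12}{5}c)·f_1 from 12a^{3}bc + \tfrac{36}{5}ab^{2}c + \tfrac{3}{5}bc^{3} - \tfrac{18}{5}bc^{2} → \tfrac{3}{5}bc^{3} - \tfrac{18}{5}bc^{2} - \tfrac{36}{5}c^{2}
  leading term bc^{3}: no divisor's leading term divides it; move \tfrac{3}{5}bc^{3} to the remainder.
  leading term bc^{2}: no divisor's leading term divides it; move -\tfrac{18}{5}bc^{2} to the remainder.
  leading term c^{2}: no divisor's leading term divides it; move -\tfrac{36}{5}c^{2} to the remainder.
  remainder \tfrac{3}{5}bc^{3} - \tfrac{18}{5}bc^{2} - \tfrac{36}{5}c^{2} ≠ 0; add g_3 = \tfrac{3}{5}bc^{3} - \tfrac{18}{5}bc^{2} - \tfrac{36}{5}c^{2} to the basis.

S(f_1,g_3): lcm = a^{3}bc^{3}. S = 6a^{3}bc^{2} + \tfrac{3}{5}ab^{2}c^{3} + 12a^{3}c^{2} + \tfrac{3}{5}c^{4}.
  leading term a^{3}bc^{2}: subtract (\tfrac{6}{5}c^{2})·f_1 from 6a^{3}bc^{2} + \tfrac{3}{5}ab^{2}c^{3} + 12a^{3}c^{2} + \tfrac{3}{5}c^{4} → \tfrac{3}{5}ab^{2}c^{3} + 12a^{3}c^{2} - \tfrac{18}{5}ab^{2}c^{2} + \tfrac{3}{5}c^{4} - \tfrac{18}{5}c^{3}
  leading term ab^{2}c^{3}: subtract (-\tfrac{6}{5}ac)·f_2 from \tfrac{3}{5}ab^{2}c^{3} + 12a^{3}c^{2} - \tfrac{18}{5}ab^{2}c^{2} + \tfrac{3}{5}c^{4} - \tfrac{18}{5}c^{3} → 12a^{3}c^{2} + \tfrac{36}{5}abc^{2} + \tfrac{3}{5}c^{4} - \tfrac{18}{5}c^{3}
  leading term a^{3}c^{2}: no divisor's leading term divides it; move 12a^{3}c^{2} to the remainder.
  leading term abc^{2}: no divisor's leading term divides it; move \tfrac{36}{5}abc^{2} to the remainder.
  leading term c^{4}: no divisor's leading term divides it; move \tfrac{3}{5}c^{4} to the remainder.
  leading term c^{3}: no divisor's leading term divides it; move -\tfrac{18}{5}c^{3} to the remainder.
  remainder 12a^{3}c^{2} + \tfrac{36}{5}abc^{2} + \tfrac{3}{5}c^{4} - \tfrac{18}{5}c^{3} ≠ 0; add g_4 = 12a^{3}c^{2} + \tfrac{36}{5}abc^{2} + \tfrac{3}{5}c^{4} - \tfrac{18}{5}c^{3} to the basis.

The other S-polynomials (S(f_2,g_3), S(f_1,g_4), S(f_2,g_4), S(g_3,g_4)) all reduce to 0 modulo the current basis, so we have a Gröbner basis.

G = {a^{3}c^{2} + \tfrac{3}{5}abc^{2} + \tfrac{1}{20}c^{4} - \tfrac{3}{10}c^{3}, a^{3}b + \tfrac{3}{5}ab^{2} + \tfrac{3}{5}c, b^{2}c^{2} - 6b^{2}c - 12bc, bc^{3} - 6bc^{2} - 12c^{2}}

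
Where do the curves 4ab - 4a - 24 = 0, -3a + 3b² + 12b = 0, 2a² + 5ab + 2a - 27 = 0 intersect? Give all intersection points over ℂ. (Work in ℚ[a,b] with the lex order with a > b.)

Compute a lex Gröbner basis by Buchberger's algorithm.
f_1 = 4ab - 4a - 24, LT = ab.
f_2 = -3a + 3b² + 12b, LT = a.
f_3 = 2a² + 5ab + 2a - 27, LT = a².

S(f_1,f_2): lcm = ab. S = -a + b³ + 4b² - 6.
  reduce S modulo (f_1, f_2, f_3):
  remainder b³ + 3b² - 4b - 6 ≠ 0; add h_4 = b³ + 3b² - 4b - 6 to the basis.

S(f_1,f_3): lcm = a²b. S = -a² - 5/2ab² - ab - 6a + 27/2b.
  reduce S modulo (f_1, f_2, f_3, h_4):
  remainder -29/2b² - 131/2b - 51 ≠ 0; add h_5 = -29/2b² - 131/2b - 51 to the basis.

S(f_2,f_3): lcm = a². S = -ab² - 13/2ab - a + 27/2.
  reduce S modulo (f_1, f_2, f_3, h_4, h_5):
  remainder -93/58b - 93/58 ≠ 0; add h_6 = -93/58b - 93/58 to the basis.

The other S-polynomials (S(f_1,h_4), S(f_2,h_4), S(f_3,h_4), S(f_1,h_5), S(f_2,h_5), S(f_3,h_5), S(h_4,h_5), S(f_1,h_6), S(f_2,h_6), S(f_3,h_6), S(h_4,h_6), S(h_5,h_6)) all reduce to 0 modulo the current basis, so we have a Gröbner basis.
Inter-reduce: drop elements whose leading term is divisible by another's, tail-reduce, and make monic.
Reduced Gröbner basis: {a + 3, b + 1}.

A lex Gröbner basis eliminates variables successively. Here b + 1 depends only on b, with roots {-1}; lifting each root through the earlier basis elements recovers the full solutions.
  b = -1: the earlier basis element becomes a + 3 = 0, giving a = -3 — point (-3, -1).

{(-3, -1)}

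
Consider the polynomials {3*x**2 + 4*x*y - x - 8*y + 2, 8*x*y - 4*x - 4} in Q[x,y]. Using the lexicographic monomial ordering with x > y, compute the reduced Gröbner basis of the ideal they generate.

G = {x - 16/3*y**2 + 16/3*y - 1, y**3 - 3/2*y**2 + 11/16*y - 3/16}

f_1 = 3*x**2 + 4*x*y - x - 8*y + 2, LT = x**2.
f_2 = 8*x*y - 4*x - 4, LT = x*y.

S(f_1,f_2): lcm = x**2*y. S = 1/2*x**2 + 4/3*x*y**2 - 1/3*x*y + 1/2*x - 8/3*y**2 + 2/3*y.
  leading term x**2: subtract (1/6)·f_1 from 1/2*x**2 + 4/3*x*y**2 - 1/3*x*y + 1/2*x - 8/3*y**2 + 2/3*y → 4/3*x*y**2 - x*y + 2/3*x - 8/3*y**2 + 2*y - 1/3
  leading term x*y**2: subtract (1/6*y)·f_2 from 4/3*x*y**2 - x*y + 2/3*x - 8/3*y**2 + 2*y - 1/3 → -1/3*x*y + 2/3*x - 8/3*y**2 + 8/3*y - 1/3
  leading term x*y: subtract (-1/24)·f_2 from -1/3*x*y + 2/3*x - 8/3*y**2 + 8/3*y - 1/3 → 1/2*x - 8/3*y**2 + 8/3*y - 1/2
  leading term x: no divisor's leading term divides it; move 1/2*x to the remainder.
  leading term y**2: no divisor's leading term divides it; move -8/3*y**2 to the remainder.
  leading term y: no divisor's leading term divides it; move 8/3*y to the remainder.
  leading term 1: no divisor's leading term divides it; move -1/2 to the remainder.
  remainder 1/2*x - 8/3*y**2 + 8/3*y - 1/2 ≠ 0; add g_3 = 1/2*x - 8/3*y**2 + 8/3*y - 1/2 to the basis.

S(f_2,g_3): lcm = x*y. S = -1/2*x + 16/3*y**3 - 16/3*y**2 + y - 1/2.
  leading term x: subtract (-1)·g_3 from -1/2*x + 16/3*y**3 - 16/3*y**2 + y - 1/2 → 16/3*y**3 - 8*y**2 + 11/3*y - 1
  leading term y**3: no divisor's leading term divides it; move 16/3*y**3 to the remainder.
  leading term y**2: no divisor's leading term divides it; move -8*y**2 to the remainder.
  leading term y: no divisor's leading term divides it; move 11/3*y to the remainder.
  leading term 1: no divisor's leading term divides it; move -1 to the remainder.
  remainder 16/3*y**3 - 8*y**2 + 11/3*y - 1 ≠ 0; add g_4 = 16/3*y**3 - 8*y**2 + 11/3*y - 1 to the basis.

The other S-polynomials (S(f_1,g_3), S(f_1,g_4), S(f_2,g_4), S(g_3,g_4)) all reduce to 0 modulo the current basis, so we have a Gröbner basis.
Inter-reduce: drop elements whose leading term is divisible by another's, tail-reduce, and make monic.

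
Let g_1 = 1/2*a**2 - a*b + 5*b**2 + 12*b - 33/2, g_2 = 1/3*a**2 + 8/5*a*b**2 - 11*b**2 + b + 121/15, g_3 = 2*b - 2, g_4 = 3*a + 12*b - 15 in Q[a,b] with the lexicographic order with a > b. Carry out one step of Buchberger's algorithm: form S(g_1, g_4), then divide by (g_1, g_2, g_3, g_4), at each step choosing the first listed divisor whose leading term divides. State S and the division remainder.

lcm(LM(g_1), LM(g_4)) = a**2.
S = (lcm/LT(g_1))·g_1 − (lcm/LT(g_4))·g_4 = -6*a*b + 5*a + 10*b**2 + 24*b - 33.
Reduce S modulo (g_1, g_2, g_3, g_4) in that order:
  leading term a*b: subtract (-3*a)·g_3 from -6*a*b + 5*a + 10*b**2 + 24*b - 33 → -a + 10*b**2 + 24*b - 33
  leading term a: subtract (-1/3)·g_4 from -a + 10*b**2 + 24*b - 33 → 10*b**2 + 28*b - 38
  leading term b**2: subtract (5*b)·g_3 from 10*b**2 + 28*b - 38 → 38*b - 38
  leading term b: subtract (19)·g_3 from 38*b - 38 → 0
The remainder is 0, so this S-polynomial contributes no new basis element.

S(g_1, g_4) = -6*a*b + 5*a + 10*b**2 + 24*b - 33; remainder on division = 0.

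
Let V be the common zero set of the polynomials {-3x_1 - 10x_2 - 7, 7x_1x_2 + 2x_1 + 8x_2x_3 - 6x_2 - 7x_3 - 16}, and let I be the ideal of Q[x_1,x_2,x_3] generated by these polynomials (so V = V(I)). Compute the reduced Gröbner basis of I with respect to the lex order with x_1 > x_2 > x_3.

f_1 = -3x_1 - 10x_2 - 7, LT = x_1.
f_2 = 7x_1x_2 + 2x_1 + 8x_2x_3 - 6x_2 - 7x_3 - 16, LT = x_1x_2.

S(f_1,f_2): lcm = x_1x_2. S = -\tfrac{2}{7}x_1 + \tfrac{10}{3}x_2^{2} - \tfrac{8}{7}x_2x_3 + \tfrac{67}{21}x_2 + x_3 + \tfrac{16}{7}.
  leading term x_1: subtract (\tfrac{2}{21})·f_1 from -\tfrac{2}{7}x_1 + \tfrac{10}{3}x_2^{2} - \tfrac{8}{7}x_2x_3 + \tfrac{67}{21}x_2 + x_3 + \tfrac{16}{7} → \tfrac{10}{3}x_2^{2} - \tfrac{8}{7}x_2x_3 + \tfrac{29}{7}x_2 + x_3 + \tfrac{62}{21}
  leading term x_2^{2}: no divisor's leading term divides it; move \tfrac{10}{3}x_2^{2} to the remainder.
  leading term x_2x_3: no divisor's leading term divides it; move -\tfrac{8}{7}x_2x_3 to the remainder.
  leading term x_2: no divisor's leading term divides it; move \tfrac{29}{7}x_2 to the remainder.
  leading term x_3: no divisor's leading term divides it; move x_3 to the remainder.
  leading term 1: no divisor's leading term divides it; move \tfrac{62}{21} to the remainder.
  remainder \tfrac{10}{3}x_2^{2} - \tfrac{8}{7}x_2x_3 + \tfrac{29}{7}x_2 + x_3 + \tfrac{62}{21} ≠ 0; add g_3 = \tfrac{10}{3}x_2^{2} - \tfrac{8}{7}x_2x_3 + \tfrac{29}{7}x_2 + x_3 + \tfrac{62}{21} to the basis.

The other S-polynomials (S(f_1,g_3), S(f_2,g_3)) all reduce to 0 modulo the current basis, so we have a Gröbner basis.
Inter-reduce: drop elements whose leading term is divisible by another's, tail-reduce, and make monic.

G = {x_1 + \tfrac{10}{3}x_2 + \tfrac{7}{3}, x_2^{2} - \tfrac{12}{35}x_2x_3 + \tfrac{87}{70}x_2 + \tfrac{3}{10}x_3 + \tfrac{31}{35}}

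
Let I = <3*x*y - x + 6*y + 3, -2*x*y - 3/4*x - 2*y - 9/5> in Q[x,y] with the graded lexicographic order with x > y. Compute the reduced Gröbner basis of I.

f_1 = 3*x*y - x + 6*y + 3, LT = x*y.
f_2 = -2*x*y - 3/4*x - 2*y - 9/5, LT = x*y.

S(f_1,f_2): lcm = x*y. S = -17/24*x + y + 1/10.
  reduce S modulo (f_1, f_2):
  remainder -17/24*x + y + 1/10 ≠ 0; add g_3 = -17/24*x + y + 1/10 to the basis.

S(f_1,g_3): lcm = x*y. S = 24/17*y**2 - 1/3*x + 182/85*y + 1.
  reduce S modulo (f_1, f_2, g_3):
  remainder 24/17*y**2 + 142/85*y + 81/85 ≠ 0; add g_4 = 24/17*y**2 + 142/85*y + 81/85 to the basis.

The other S-polynomials (S(f_2,g_3), S(f_1,g_4), S(f_2,g_4), S(g_3,g_4)) all reduce to 0 modulo the current basis, so we have a Gröbner basis.
Inter-reduce: drop elements whose leading term is divisible by another's, tail-reduce, and make monic.

G = {y**2 + 71/60*y + 27/40, x - 24/17*y - 12/85}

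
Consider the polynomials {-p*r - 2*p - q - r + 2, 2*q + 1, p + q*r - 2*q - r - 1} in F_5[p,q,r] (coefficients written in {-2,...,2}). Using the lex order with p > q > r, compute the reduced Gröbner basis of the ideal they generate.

f_1 = -p*r - 2*p - q - r + 2, LT = p*r.
f_2 = 2*q + 1, LT = q.
f_3 = p + q*r - 2*q - r - 1, LT = p.

S(f_1,f_2): leading monomials are coprime, so the S-polynomial reduces to 0 (Buchberger's first criterion).
S(f_1,f_3): lcm = p*r. S = 2*p - q*r**2 + 2*q*r + q + r**2 + 2*r - 2.
  leading term p: subtract (2)·f_3 from 2*p - q*r**2 + 2*q*r + q + r**2 + 2*r - 2 → -q*r**2 + r**2 - r
  leading term q*r**2: subtract (2*r**2)·f_2 from -q*r**2 + r**2 - r → -r**2 - r
  leading term r**2: no divisor's leading term divides it; move -r**2 to the remainder.
  leading term r: no divisor's leading term divides it; move -r to the remainder.
  remainder -r**2 - r ≠ 0; add g_4 = -r**2 - r to the basis.

S(f_2,f_3): leading monomials are coprime, so the S-polynomial reduces to 0 (Buchberger's first criterion).
S(f_1,g_4): lcm = p*r**2. S = p*r + q*r + r**2 - 2*r.
  leading term p*r: subtract (-1)·f_1 from p*r + q*r + r**2 - 2*r → -2*p + q*r - q + r**2 + 2*r + 2
  leading term p: subtract (-2)·f_3 from -2*p + q*r - q + r**2 + 2*r + 2 → -2*q*r + r**2
  leading term q*r: subtract (-r)·f_2 from -2*q*r + r**2 → r**2 + r
  leading term r**2: subtract (-1)·g_4 from r**2 + r → 0
  remainder 0.

S(f_2,g_4): leading monomials are coprime, so the S-polynomial reduces to 0 (Buchberger's first criterion).
S(f_3,g_4): leading monomials are coprime, so the S-polynomial reduces to 0 (Buchberger's first criterion).
Every S-polynomial of the final basis reduces to 0, so we have a Gröbner basis.
Inter-reduce: drop elements whose leading term is divisible by another's, tail-reduce, and make monic.

G = {p + r, q - 2, r**2 + r}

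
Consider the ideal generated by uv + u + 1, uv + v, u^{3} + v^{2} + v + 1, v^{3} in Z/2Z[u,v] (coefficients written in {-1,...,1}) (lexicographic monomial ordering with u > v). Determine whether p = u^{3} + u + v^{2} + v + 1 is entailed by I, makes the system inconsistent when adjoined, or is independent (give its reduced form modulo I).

First compute the reduced Gröbner basis of I by Buchberger's algorithm.
f_1 = uv + u + 1, LT = uv.
f_2 = uv + v, LT = uv.
f_3 = u^{3} + v^{2} + v + 1, LT = u^{3}.
f_4 = v^{3}, LT = v^{3}.

S(f_1,f_2): lcm = uv. S = u + v + 1.
  leading term u: no divisor's leading term divides it; move u to the remainder.
  leading term v: no divisor's leading term divides it; move v to the remainder.
  leading term 1: no divisor's leading term divides it; move 1 to the remainder.
  remainder u + v + 1 ≠ 0; add h_5 = u + v + 1 to the basis.

S(f_1,f_3): lcm = u^{3}v. S = u^{3} + u^{2} + v^{3} + v^{2} + v.
  leading term u^{3}: subtract (1)·f_3 from u^{3} + u^{2} + v^{3} + v^{2} + v → u^{2} + v^{3} + 1
  leading term u^{2}: subtract (u)·h_5 from u^{2} + v^{3} + 1 → uv + u + v^{3} + 1
  leading term uv: subtract (1)·f_1 from uv + u + v^{3} + 1 → v^{3}
  leading term v^{3}: subtract (1)·f_4 from v^{3} → 0
  remainder 0.

S(f_1,f_4): lcm = uv^{3}. S = uv^{2} + v^{2}.
  leading term uv^{2}: subtract (v)·f_1 from uv^{2} + v^{2} → uv + v^{2} + v
  leading term uv: subtract (1)·f_1 from uv + v^{2} + v → u + v^{2} + v + 1
  leading term u: subtract (1)·h_5 from u + v^{2} + v + 1 → v^{2}
  leading term v^{2}: no divisor's leading term divides it; move v^{2} to the remainder.
  remainder v^{2} ≠ 0; add h_6 = v^{2} to the basis.

S(f_2,f_3): lcm = u^{3}v. S = u^{2}v + v^{3} + v^{2} + v.
  leading term u^{2}v: subtract (u)·f_1 from u^{2}v + v^{3} + v^{2} + v → u^{2} + u + v^{3} + v^{2} + v
  leading term u^{2}: subtract (u)·h_5 from u^{2} + u + v^{3} + v^{2} + v → uv + v^{3} + v^{2} + v
  leading term uv: subtract (1)·f_1 from uv + v^{3} + v^{2} + v → u + v^{3} + v^{2} + v + 1
  leading term u: subtract (1)·h_5 from u + v^{3} + v^{2} + v + 1 → v^{3} + v^{2}
  leading term v^{3}: subtract (1)·f_4 from v^{3} + v^{2} → v^{2}
  leading term v^{2}: subtract (1)·h_6 from v^{2} → 0
  remainder 0.

S(f_2,f_4): lcm = uv^{3}. S = v^{3}.
  leading term v^{3}: subtract (1)·f_4 from v^{3} → 0
  remainder 0.

S(f_3,f_4): leading monomials are coprime, so the S-polynomial reduces to 0 (Buchberger's first criterion).
S(f_1,h_5): lcm = uv. S = u + v^{2} + v + 1.
  leading term u: subtract (1)·h_5 from u + v^{2} + v + 1 → v^{2}
  leading term v^{2}: subtract (1)·h_6 from v^{2} → 0
  remainder 0.

S(f_2,h_5): lcm = uv. S = v^{2}.
  leading term v^{2}: subtract (1)·h_6 from v^{2} → 0
  remainder 0.

S(f_3,h_5): lcm = u^{3}. S = u^{2}v + u^{2} + v^{2} + v + 1.
  leading term u^{2}v: subtract (u)·f_1 from u^{2}v + u^{2} + v^{2} + v + 1 → u + v^{2} + v + 1
  leading term u: subtract (1)·h_5 from u + v^{2} + v + 1 → v^{2}
  leading term v^{2}: subtract (1)·h_6 from v^{2} → 0
  remainder 0.

S(f_4,h_5): leading monomials are coprime, so the S-polynomial reduces to 0 (Buchberger's first criterion).
S(f_1,h_6): lcm = uv^{2}. S = uv + v.
  leading term uv: subtract (1)·f_1 from uv + v → u + v + 1
  leading term u: subtract (1)·h_5 from u + v + 1 → 0
  remainder 0.

S(f_2,h_6): lcm = uv^{2}. S = v^{2}.
  leading term v^{2}: subtract (1)·h_6 from v^{2} → 0
  remainder 0.

S(f_3,h_6): leading monomials are coprime, so the S-polynomial reduces to 0 (Buchberger's first criterion).
S(f_4,h_6): lcm = v^{3}. S = 0.
  remainder 0.

S(h_5,h_6): leading monomials are coprime, so the S-polynomial reduces to 0 (Buchberger's first criterion).
Every S-polynomial of the final basis reduces to 0, so we have a Gröbner basis.
Inter-reduce: drop elements whose leading term is divisible by another's, tail-reduce, and make monic.
Reduced Gröbner basis: {u + v + 1, v^{2}}.
Label its elements g_1 = u + v + 1, g_2 = v^{2}.

Reduce p = u^{3} + u + v^{2} + v + 1 modulo G:
  leading term u^{3}: subtract (u^{2})·g_1 from u^{3} + u + v^{2} + v + 1 → u^{2}v + u^{2} + u + v^{2} + v + 1
  leading term u^{2}v: subtract (uv)·g_1 from u^{2}v + u^{2} + u + v^{2} + v + 1 → u^{2} + uv^{2} + uv + u + v^{2} + v + 1
  leading term u^{2}: subtract (u)·g_1 from u^{2} + uv^{2} + uv + u + v^{2} + v + 1 → uv^{2} + v^{2} + v + 1
  leading term uv^{2}: subtract (v^{2})·g_1 from uv^{2} + v^{2} + v + 1 → v^{3} + v + 1
  leading term v^{3}: subtract (v)·g_2 from v^{3} + v + 1 → v + 1
  leading term v: no divisor's leading term divides it; move v to the remainder.
  leading term 1: no divisor's leading term divides it; move 1 to the remainder.
  normal form = v + 1.
The normal form is nonzero, so p ∉ I. Since p minus its normal form lies in I, I + (p) = I + (r) where r = v + 1; decide whether this ideal is the whole ring.
Run Buchberger on G together with r (pairs among the g_i already reduce to 0 since G is a Gröbner basis):
g_1 = u + v + 1, LT = u.
g_2 = v^{2}, LT = v^{2}.
r = v + 1, LT = v.

S(g_1,g_2): leading monomials are coprime, so the S-polynomial reduces to 0 (Buchberger's first criterion).
S(g_1,r): leading monomials are coprime, so the S-polynomial reduces to 0 (Buchberger's first criterion).
S(g_2,r): lcm = v^{2}. S = v.
  leading term v: subtract (1)·r from v → 1
  leading term 1: no divisor's leading term divides it; move 1 to the remainder.
  remainder 1 ≠ 0; add m_4 = 1 to the basis.

S(g_1,m_4): leading monomials are coprime, so the S-polynomial reduces to 0 (Buchberger's first criterion).
S(g_2,m_4): leading monomials are coprime, so the S-polynomial reduces to 0 (Buchberger's first criterion).
S(r,m_4): leading monomials are coprime, so the S-polynomial reduces to 0 (Buchberger's first criterion).
Every S-polynomial of the final basis reduces to 0, so we have a Gröbner basis.
Inter-reduce: drop elements whose leading term is divisible by another's, tail-reduce, and make monic.
Reduced Gröbner basis: {1}.
The reduced Gröbner basis of I + (p) is {1}: the ideal is the whole ring, so the enlarged system has no common solution — adjoining p is inconsistent.

Adjoining u^{3} + u + v^{2} + v + 1 makes the ideal the whole ring: the system is inconsistent.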